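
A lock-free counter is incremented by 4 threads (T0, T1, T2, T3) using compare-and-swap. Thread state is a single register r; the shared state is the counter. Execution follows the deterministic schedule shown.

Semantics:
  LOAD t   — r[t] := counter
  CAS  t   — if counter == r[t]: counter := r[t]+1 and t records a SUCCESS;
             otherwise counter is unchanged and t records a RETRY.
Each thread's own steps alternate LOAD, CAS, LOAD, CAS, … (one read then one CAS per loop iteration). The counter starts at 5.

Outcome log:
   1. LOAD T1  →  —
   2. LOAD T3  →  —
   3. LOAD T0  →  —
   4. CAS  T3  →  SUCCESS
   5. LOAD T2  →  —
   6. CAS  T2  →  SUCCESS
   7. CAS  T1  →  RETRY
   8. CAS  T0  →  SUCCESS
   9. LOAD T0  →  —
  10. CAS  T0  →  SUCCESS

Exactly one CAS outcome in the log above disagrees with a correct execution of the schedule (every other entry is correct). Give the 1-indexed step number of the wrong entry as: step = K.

step = 8

Re-executing:
1. LOAD T1 → mem=5 r[T1]=5 [LOAD]
2. LOAD T3 → mem=5 r[T3]=5 [LOAD]
3. LOAD T0 → mem=5 r[T0]=5 [LOAD]
4. CAS T3 → mem=6 r[T3]=5 [OK]
5. LOAD T2 → mem=6 r[T2]=6 [LOAD]
6. CAS T2 → mem=7 r[T2]=6 [OK]
7. CAS T1 → mem=7 r[T1]=5 [RETRY]
8. CAS T0 → mem=7 r[T0]=5 [RETRY]
9. LOAD T0 → mem=7 r[T0]=7 [LOAD]
10. CAS T0 → mem=8 r[T0]=7 [OK]
Log disagrees first at step 8.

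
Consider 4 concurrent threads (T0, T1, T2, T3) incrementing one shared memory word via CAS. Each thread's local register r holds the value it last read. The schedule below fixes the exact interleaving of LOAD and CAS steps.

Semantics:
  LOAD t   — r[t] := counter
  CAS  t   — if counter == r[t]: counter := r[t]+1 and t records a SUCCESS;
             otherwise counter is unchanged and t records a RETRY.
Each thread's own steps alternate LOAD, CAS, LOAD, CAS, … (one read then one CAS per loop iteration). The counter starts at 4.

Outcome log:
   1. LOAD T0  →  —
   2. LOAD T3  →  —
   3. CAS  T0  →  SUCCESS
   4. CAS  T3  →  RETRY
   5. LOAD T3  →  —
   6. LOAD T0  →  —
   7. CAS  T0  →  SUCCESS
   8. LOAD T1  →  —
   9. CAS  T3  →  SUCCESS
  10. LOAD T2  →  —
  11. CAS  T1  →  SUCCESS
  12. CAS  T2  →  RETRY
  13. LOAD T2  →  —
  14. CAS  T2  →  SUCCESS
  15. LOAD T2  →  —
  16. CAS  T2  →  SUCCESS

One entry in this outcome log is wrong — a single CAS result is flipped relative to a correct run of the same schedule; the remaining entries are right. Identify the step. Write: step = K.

Re-executing:
1. LOAD T0 → mem=4 r[T0]=4 [LOAD]
2. LOAD T3 → mem=4 r[T3]=4 [LOAD]
3. CAS T0 → mem=5 r[T0]=4 [OK]
4. CAS T3 → mem=5 r[T3]=4 [RETRY]
5. LOAD T3 → mem=5 r[T3]=5 [LOAD]
6. LOAD T0 → mem=5 r[T0]=5 [LOAD]
7. CAS T0 → mem=6 r[T0]=5 [OK]
8. LOAD T1 → mem=6 r[T1]=6 [LOAD]
9. CAS T3 → mem=6 r[T3]=5 [RETRY]
10. LOAD T2 → mem=6 r[T2]=6 [LOAD]
11. CAS T1 → mem=7 r[T1]=6 [OK]
12. CAS T2 → mem=7 r[T2]=6 [RETRY]
13. LOAD T2 → mem=7 r[T2]=7 [LOAD]
14. CAS T2 → mem=8 r[T2]=7 [OK]
15. LOAD T2 → mem=8 r[T2]=8 [LOAD]
16. CAS T2 → mem=9 r[T2]=8 [OK]
Mismatch at 9.

step = 9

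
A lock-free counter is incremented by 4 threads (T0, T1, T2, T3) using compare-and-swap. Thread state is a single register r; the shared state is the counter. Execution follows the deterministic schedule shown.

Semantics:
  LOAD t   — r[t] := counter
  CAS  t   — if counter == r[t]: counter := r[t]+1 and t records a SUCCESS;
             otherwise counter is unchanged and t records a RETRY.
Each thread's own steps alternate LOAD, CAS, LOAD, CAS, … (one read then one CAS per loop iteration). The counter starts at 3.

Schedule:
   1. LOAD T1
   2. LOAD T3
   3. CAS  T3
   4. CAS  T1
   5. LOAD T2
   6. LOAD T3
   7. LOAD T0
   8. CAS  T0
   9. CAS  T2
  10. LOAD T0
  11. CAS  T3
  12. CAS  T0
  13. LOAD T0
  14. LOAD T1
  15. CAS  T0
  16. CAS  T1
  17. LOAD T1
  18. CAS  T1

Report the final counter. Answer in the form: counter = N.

counter = 8

#1 T1 reads 3
#2 T3 reads 3
#3 T3 CAS(3→4) writes; counter now 4
#4 T1 CAS(3→4) fails; counter now 4
#5 T2 reads 4
#6 T3 reads 4
#7 T0 reads 4
#8 T0 CAS(4→5) writes; counter now 5
#9 T2 CAS(4→5) fails; counter now 5
#10 T0 reads 5
#11 T3 CAS(4→5) fails; counter now 5
#12 T0 CAS(5→6) writes; counter now 6
#13 T0 reads 6
#14 T1 reads 6
#15 T0 CAS(6→7) writes; counter now 7
#16 T1 CAS(6→7) fails; counter now 7
#17 T1 reads 7
#18 T1 CAS(7→8) writes; counter now 8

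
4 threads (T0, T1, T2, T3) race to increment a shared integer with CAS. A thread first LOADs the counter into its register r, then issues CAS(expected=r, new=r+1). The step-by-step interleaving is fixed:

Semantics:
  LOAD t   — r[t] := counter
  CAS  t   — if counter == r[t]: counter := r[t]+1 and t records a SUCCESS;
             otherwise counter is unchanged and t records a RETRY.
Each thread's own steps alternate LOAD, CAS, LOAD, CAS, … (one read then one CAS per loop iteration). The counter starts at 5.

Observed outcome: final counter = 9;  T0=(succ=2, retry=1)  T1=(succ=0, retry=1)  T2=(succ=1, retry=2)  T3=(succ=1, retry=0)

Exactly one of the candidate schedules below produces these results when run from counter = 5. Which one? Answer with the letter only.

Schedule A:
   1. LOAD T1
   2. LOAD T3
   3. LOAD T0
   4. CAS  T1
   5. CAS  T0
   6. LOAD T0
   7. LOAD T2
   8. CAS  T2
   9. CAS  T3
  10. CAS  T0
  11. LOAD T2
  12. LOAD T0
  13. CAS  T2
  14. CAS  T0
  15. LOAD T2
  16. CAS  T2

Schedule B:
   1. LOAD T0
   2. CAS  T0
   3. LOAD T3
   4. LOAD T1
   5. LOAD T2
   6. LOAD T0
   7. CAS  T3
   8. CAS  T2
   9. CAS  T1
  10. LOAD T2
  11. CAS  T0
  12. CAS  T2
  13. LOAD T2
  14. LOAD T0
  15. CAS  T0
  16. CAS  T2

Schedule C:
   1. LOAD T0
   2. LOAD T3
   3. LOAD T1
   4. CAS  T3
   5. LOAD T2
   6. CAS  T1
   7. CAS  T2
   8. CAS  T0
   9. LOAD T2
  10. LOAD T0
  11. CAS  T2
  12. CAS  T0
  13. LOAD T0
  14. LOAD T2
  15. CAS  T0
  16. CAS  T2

Run B:
#1 T0 reads 5
#2 T0 CAS(5→6) writes; counter now 6
#3 T3 reads 6
#4 T1 reads 6
#5 T2 reads 6
#6 T0 reads 6
#7 T3 CAS(6→7) writes; counter now 7
#8 T2 CAS(6→7) fails; counter now 7
#9 T1 CAS(6→7) fails; counter now 7
#10 T2 reads 7
#11 T0 CAS(6→7) fails; counter now 7
#12 T2 CAS(7→8) writes; counter now 8
#13 T2 reads 8
#14 T0 reads 8
#15 T0 CAS(8→9) writes; counter now 9
#16 T2 CAS(8→9) fails; counter now 9

B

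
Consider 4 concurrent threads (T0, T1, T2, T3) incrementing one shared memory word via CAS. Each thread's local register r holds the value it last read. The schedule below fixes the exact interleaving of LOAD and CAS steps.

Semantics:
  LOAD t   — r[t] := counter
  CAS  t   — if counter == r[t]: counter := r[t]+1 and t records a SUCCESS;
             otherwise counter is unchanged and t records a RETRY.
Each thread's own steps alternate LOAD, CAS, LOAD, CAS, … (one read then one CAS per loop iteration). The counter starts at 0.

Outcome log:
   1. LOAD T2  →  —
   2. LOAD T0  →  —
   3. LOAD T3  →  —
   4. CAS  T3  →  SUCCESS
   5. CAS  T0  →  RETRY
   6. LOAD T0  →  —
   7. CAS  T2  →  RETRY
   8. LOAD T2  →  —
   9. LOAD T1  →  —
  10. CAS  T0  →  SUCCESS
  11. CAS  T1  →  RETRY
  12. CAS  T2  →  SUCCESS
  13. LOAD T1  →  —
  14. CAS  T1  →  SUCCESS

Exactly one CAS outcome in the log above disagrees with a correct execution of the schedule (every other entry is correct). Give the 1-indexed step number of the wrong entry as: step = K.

Reference trace:
[1] T2.load  rd  (counter 0, T2.r 0)
[2] T0.load  rd  (counter 0, T0.r 0)
[3] T3.load  rd  (counter 0, T3.r 0)
[4] T3.cas  hit  (counter 1, T3.r 0)
[5] T0.cas  miss  (counter 1, T0.r 0)
[6] T0.load  rd  (counter 1, T0.r 1)
[7] T2.cas  miss  (counter 1, T2.r 0)
[8] T2.load  rd  (counter 1, T2.r 1)
[9] T1.load  rd  (counter 1, T1.r 1)
[10] T0.cas  hit  (counter 2, T0.r 1)
[11] T1.cas  miss  (counter 2, T1.r 1)
[12] T2.cas  miss  (counter 2, T2.r 1)
[13] T1.load  rd  (counter 2, T1.r 2)
[14] T1.cas  hit  (counter 3, T1.r 2)
Log disagrees first at step 12.

step = 12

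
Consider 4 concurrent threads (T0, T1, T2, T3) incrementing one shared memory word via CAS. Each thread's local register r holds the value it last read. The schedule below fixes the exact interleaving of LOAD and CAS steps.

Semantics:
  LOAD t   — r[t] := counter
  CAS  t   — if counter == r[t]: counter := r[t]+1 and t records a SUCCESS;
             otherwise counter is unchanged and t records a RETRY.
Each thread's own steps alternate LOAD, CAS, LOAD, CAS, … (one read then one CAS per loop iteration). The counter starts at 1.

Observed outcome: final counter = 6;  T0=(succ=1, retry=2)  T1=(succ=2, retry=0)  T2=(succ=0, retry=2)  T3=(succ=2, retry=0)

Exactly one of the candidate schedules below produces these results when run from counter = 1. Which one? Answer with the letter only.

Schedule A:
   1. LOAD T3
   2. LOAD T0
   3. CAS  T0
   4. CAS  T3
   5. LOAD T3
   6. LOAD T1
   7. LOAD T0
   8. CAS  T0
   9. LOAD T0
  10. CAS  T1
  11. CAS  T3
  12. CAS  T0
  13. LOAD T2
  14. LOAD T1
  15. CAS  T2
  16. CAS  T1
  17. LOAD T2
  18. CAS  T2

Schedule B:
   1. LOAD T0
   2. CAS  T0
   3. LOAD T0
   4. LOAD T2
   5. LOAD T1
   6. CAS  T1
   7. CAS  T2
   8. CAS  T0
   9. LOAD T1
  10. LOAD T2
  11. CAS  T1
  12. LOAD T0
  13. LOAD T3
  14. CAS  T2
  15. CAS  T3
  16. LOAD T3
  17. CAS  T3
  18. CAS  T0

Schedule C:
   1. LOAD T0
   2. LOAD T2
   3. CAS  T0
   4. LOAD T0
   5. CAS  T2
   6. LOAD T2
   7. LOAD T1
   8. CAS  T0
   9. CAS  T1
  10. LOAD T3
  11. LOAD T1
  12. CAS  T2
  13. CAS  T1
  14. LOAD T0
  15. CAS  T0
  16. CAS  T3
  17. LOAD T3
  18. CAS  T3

B

Simulating candidate B:
step 1: T0 LOAD ⇒ load; ctr=1 reg=1
step 2: T0 CAS ⇒ ok; ctr=2 reg=1
step 3: T0 LOAD ⇒ load; ctr=2 reg=2
step 4: T2 LOAD ⇒ load; ctr=2 reg=2
step 5: T1 LOAD ⇒ load; ctr=2 reg=2
step 6: T1 CAS ⇒ ok; ctr=3 reg=2
step 7: T2 CAS ⇒ retry; ctr=3 reg=2
step 8: T0 CAS ⇒ retry; ctr=3 reg=2
step 9: T1 LOAD ⇒ load; ctr=3 reg=3
step 10: T2 LOAD ⇒ load; ctr=3 reg=3
step 11: T1 CAS ⇒ ok; ctr=4 reg=3
step 12: T0 LOAD ⇒ load; ctr=4 reg=4
step 13: T3 LOAD ⇒ load; ctr=4 reg=4
step 14: T2 CAS ⇒ retry; ctr=4 reg=3
step 15: T3 CAS ⇒ ok; ctr=5 reg=4
step 16: T3 LOAD ⇒ load; ctr=5 reg=5
step 17: T3 CAS ⇒ ok; ctr=6 reg=5
step 18: T0 CAS ⇒ retry; ctr=6 reg=4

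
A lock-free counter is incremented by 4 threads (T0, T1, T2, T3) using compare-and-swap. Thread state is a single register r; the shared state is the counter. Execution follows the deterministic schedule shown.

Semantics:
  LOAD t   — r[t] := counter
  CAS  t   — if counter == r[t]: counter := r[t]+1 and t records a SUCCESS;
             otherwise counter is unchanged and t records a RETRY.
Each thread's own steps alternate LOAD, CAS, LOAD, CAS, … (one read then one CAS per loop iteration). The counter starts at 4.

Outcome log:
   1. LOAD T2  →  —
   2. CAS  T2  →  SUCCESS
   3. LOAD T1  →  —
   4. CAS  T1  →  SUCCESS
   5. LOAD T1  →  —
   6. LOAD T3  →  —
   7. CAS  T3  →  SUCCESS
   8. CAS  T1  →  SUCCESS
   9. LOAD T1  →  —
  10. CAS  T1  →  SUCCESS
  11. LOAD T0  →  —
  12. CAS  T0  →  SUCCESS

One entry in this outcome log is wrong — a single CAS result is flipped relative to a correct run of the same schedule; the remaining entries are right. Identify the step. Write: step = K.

Reference trace:
#1 T2 reads 4
#2 T2 CAS(4→5) writes; counter now 5
#3 T1 reads 5
#4 T1 CAS(5→6) writes; counter now 6
#5 T1 reads 6
#6 T3 reads 6
#7 T3 CAS(6→7) writes; counter now 7
#8 T1 CAS(6→7) fails; counter now 7
#9 T1 reads 7
#10 T1 CAS(7→8) writes; counter now 8
#11 T0 reads 8
#12 T0 CAS(8→9) writes; counter now 9
Mismatch at 8.

step = 8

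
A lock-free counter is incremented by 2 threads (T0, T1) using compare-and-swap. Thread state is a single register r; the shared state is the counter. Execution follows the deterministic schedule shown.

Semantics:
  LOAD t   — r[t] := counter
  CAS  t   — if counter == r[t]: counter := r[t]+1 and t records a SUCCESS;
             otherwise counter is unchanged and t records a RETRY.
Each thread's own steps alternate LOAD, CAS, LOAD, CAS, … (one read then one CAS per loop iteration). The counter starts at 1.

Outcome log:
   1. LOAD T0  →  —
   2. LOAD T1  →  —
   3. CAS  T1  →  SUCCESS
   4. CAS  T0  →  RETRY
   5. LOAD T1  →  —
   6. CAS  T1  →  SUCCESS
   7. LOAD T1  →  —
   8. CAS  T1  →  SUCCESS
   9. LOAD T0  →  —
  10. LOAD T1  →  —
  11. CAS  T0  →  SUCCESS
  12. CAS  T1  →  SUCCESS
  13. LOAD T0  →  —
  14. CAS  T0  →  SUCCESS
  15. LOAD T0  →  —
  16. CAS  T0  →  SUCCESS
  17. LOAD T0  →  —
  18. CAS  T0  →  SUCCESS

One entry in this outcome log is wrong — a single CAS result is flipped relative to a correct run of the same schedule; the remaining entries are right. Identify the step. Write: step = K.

Reference trace:
[1] T0.load  rd  (counter 1, T0.r 1)
[2] T1.load  rd  (counter 1, T1.r 1)
[3] T1.cas  hit  (counter 2, T1.r 1)
[4] T0.cas  miss  (counter 2, T0.r 1)
[5] T1.load  rd  (counter 2, T1.r 2)
[6] T1.cas  hit  (counter 3, T1.r 2)
[7] T1.load  rd  (counter 3, T1.r 3)
[8] T1.cas  hit  (counter 4, T1.r 3)
[9] T0.load  rd  (counter 4, T0.r 4)
[10] T1.load  rd  (counter 4, T1.r 4)
[11] T0.cas  hit  (counter 5, T0.r 4)
[12] T1.cas  miss  (counter 5, T1.r 4)
[13] T0.load  rd  (counter 5, T0.r 5)
[14] T0.cas  hit  (counter 6, T0.r 5)
[15] T0.load  rd  (counter 6, T0.r 6)
[16] T0.cas  hit  (counter 7, T0.r 6)
[17] T0.load  rd  (counter 7, T0.r 7)
[18] T0.cas  hit  (counter 8, T0.r 7)
Flip is step 12.

step = 12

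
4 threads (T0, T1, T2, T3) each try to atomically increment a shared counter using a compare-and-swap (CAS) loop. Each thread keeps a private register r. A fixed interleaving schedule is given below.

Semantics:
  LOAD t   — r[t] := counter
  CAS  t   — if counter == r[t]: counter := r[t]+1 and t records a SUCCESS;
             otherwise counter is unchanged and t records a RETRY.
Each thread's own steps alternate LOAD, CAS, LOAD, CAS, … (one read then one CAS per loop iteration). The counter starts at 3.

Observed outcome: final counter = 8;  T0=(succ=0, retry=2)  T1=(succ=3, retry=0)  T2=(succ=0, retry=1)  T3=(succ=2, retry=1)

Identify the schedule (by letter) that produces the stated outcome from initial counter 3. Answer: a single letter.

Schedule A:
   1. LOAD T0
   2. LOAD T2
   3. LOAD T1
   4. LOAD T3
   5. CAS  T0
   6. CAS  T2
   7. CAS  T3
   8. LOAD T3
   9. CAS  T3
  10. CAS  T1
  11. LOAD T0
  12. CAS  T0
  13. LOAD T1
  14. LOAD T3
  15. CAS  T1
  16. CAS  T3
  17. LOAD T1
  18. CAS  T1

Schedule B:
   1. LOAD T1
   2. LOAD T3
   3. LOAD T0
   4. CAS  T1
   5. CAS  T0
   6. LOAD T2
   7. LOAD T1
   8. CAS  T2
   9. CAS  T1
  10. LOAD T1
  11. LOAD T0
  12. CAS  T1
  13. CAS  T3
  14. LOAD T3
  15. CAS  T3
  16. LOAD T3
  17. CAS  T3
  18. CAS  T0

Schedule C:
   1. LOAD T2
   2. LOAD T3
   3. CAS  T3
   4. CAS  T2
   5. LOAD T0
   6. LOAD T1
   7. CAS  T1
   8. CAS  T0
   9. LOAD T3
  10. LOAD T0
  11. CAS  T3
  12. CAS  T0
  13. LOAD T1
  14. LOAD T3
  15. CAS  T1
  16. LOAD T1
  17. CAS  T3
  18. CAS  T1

Simulating candidate C:
   1) LOAD T2:  M=3  r_T2=3
   2) LOAD T3:  M=3  r_T3=3
   3) CAS  T3:  M=4  r_T3=3 ✓
   4) CAS  T2:  M=4  r_T2=3 ✗
   5) LOAD T0:  M=4  r_T0=4
   6) LOAD T1:  M=4  r_T1=4
   7) CAS  T1:  M=5  r_T1=4 ✓
   8) CAS  T0:  M=5  r_T0=4 ✗
   9) LOAD T3:  M=5  r_T3=5
  10) LOAD T0:  M=5  r_T0=5
  11) CAS  T3:  M=6  r_T3=5 ✓
  12) CAS  T0:  M=6  r_T0=5 ✗
  13) LOAD T1:  M=6  r_T1=6
  14) LOAD T3:  M=6  r_T3=6
  15) CAS  T1:  M=7  r_T1=6 ✓
  16) LOAD T1:  M=7  r_T1=7
  17) CAS  T3:  M=7  r_T3=6 ✗
  18) CAS  T1:  M=8  r_T1=7 ✓

C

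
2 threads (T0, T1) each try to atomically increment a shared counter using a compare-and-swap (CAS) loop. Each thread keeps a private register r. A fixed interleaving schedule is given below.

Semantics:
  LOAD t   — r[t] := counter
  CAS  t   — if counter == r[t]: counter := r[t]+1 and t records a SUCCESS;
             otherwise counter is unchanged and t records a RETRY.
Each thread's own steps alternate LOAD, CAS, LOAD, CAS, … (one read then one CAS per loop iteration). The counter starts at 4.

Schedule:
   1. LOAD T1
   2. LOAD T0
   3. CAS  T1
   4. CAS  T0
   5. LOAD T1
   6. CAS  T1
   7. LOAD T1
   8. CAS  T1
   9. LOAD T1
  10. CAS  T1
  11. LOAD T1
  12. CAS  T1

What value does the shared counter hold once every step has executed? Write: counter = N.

step 1: T1 LOAD ⇒ load; ctr=4 reg=4
step 2: T0 LOAD ⇒ load; ctr=4 reg=4
step 3: T1 CAS ⇒ ok; ctr=5 reg=4
step 4: T0 CAS ⇒ retry; ctr=5 reg=4
step 5: T1 LOAD ⇒ load; ctr=5 reg=5
step 6: T1 CAS ⇒ ok; ctr=6 reg=5
step 7: T1 LOAD ⇒ load; ctr=6 reg=6
step 8: T1 CAS ⇒ ok; ctr=7 reg=6
step 9: T1 LOAD ⇒ load; ctr=7 reg=7
step 10: T1 CAS ⇒ ok; ctr=8 reg=7
step 11: T1 LOAD ⇒ load; ctr=8 reg=8
step 12: T1 CAS ⇒ ok; ctr=9 reg=8

counter = 9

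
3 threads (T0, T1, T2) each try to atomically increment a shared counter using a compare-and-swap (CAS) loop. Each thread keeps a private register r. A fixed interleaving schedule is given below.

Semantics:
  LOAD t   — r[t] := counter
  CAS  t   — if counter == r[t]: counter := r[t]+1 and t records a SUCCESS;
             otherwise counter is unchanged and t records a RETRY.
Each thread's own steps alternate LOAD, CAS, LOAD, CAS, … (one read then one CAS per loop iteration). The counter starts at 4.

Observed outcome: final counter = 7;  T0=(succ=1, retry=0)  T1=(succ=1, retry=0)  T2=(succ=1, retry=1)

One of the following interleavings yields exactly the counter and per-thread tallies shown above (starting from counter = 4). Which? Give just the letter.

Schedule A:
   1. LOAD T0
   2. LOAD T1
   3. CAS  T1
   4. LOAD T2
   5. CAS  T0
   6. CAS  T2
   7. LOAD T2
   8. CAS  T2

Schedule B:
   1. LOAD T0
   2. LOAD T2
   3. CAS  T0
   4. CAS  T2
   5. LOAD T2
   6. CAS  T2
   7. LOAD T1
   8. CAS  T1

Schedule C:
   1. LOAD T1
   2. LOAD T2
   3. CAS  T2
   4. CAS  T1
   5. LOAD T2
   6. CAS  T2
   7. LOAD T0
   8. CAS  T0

Simulating candidate B:
[1] T0.load  rd  (counter 4, T0.r 4)
[2] T2.load  rd  (counter 4, T2.r 4)
[3] T0.cas  hit  (counter 5, T0.r 4)
[4] T2.cas  miss  (counter 5, T2.r 4)
[5] T2.load  rd  (counter 5, T2.r 5)
[6] T2.cas  hit  (counter 6, T2.r 5)
[7] T1.load  rd  (counter 6, T1.r 6)
[8] T1.cas  hit  (counter 7, T1.r 6)

B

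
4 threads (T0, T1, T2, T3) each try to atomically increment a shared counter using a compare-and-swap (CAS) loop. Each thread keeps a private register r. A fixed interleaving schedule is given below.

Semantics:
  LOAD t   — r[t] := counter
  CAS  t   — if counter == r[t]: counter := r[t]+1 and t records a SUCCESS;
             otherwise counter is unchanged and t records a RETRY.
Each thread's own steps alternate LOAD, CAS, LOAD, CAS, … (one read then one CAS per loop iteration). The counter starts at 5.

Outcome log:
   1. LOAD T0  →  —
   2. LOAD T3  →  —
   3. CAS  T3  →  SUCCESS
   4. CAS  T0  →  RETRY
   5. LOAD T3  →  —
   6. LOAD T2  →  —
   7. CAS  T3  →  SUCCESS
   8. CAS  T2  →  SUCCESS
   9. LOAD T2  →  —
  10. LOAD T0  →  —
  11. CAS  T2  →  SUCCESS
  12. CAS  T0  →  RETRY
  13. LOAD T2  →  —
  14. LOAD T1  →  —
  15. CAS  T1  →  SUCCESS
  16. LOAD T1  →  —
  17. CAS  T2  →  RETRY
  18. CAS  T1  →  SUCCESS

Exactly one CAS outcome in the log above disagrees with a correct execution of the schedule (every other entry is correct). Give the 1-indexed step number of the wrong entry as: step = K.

Correct run:
T0 LOAD — after: cnt=5, r=5 — load
T3 LOAD — after: cnt=5, r=5 — load
T3 CAS — after: cnt=6, r=5 — ok
T0 CAS — after: cnt=6, r=5 — retry
T3 LOAD — after: cnt=6, r=6 — load
T2 LOAD — after: cnt=6, r=6 — load
T3 CAS — after: cnt=7, r=6 — ok
T2 CAS — after: cnt=7, r=6 — retry
T2 LOAD — after: cnt=7, r=7 — load
T0 LOAD — after: cnt=7, r=7 — load
T2 CAS — after: cnt=8, r=7 — ok
T0 CAS — after: cnt=8, r=7 — retry
T2 LOAD — after: cnt=8, r=8 — load
T1 LOAD — after: cnt=8, r=8 — load
T1 CAS — after: cnt=9, r=8 — ok
T1 LOAD — after: cnt=9, r=9 — load
T2 CAS — after: cnt=9, r=8 — retry
T1 CAS — after: cnt=10, r=9 — ok
Log disagrees first at step 8.

step = 8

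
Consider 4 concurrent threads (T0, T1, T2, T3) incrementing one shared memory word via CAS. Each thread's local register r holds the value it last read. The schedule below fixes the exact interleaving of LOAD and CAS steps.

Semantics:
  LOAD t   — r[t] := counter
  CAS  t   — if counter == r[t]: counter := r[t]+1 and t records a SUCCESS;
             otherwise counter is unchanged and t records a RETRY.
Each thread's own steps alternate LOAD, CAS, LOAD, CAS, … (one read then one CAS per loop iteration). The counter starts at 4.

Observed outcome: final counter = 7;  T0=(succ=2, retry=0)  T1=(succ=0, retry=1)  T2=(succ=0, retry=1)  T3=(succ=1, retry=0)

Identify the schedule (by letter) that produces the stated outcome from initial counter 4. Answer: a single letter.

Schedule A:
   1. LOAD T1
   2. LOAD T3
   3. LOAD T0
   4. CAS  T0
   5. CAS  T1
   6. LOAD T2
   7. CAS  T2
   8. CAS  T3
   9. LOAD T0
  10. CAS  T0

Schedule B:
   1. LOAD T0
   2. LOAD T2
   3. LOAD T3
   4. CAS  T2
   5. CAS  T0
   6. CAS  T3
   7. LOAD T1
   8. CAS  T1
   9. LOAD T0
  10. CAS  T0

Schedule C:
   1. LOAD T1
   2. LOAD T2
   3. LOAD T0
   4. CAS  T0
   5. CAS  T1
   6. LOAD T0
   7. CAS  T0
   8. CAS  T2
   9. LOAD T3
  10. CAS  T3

C

Run C:
T1 LOAD — after: cnt=4, r=4 — load
T2 LOAD — after: cnt=4, r=4 — load
T0 LOAD — after: cnt=4, r=4 — load
T0 CAS — after: cnt=5, r=4 — ok
T1 CAS — after: cnt=5, r=4 — retry
T0 LOAD — after: cnt=5, r=5 — load
T0 CAS — after: cnt=6, r=5 — ok
T2 CAS — after: cnt=6, r=4 — retry
T3 LOAD — after: cnt=6, r=6 — load
T3 CAS — after: cnt=7, r=6 — ok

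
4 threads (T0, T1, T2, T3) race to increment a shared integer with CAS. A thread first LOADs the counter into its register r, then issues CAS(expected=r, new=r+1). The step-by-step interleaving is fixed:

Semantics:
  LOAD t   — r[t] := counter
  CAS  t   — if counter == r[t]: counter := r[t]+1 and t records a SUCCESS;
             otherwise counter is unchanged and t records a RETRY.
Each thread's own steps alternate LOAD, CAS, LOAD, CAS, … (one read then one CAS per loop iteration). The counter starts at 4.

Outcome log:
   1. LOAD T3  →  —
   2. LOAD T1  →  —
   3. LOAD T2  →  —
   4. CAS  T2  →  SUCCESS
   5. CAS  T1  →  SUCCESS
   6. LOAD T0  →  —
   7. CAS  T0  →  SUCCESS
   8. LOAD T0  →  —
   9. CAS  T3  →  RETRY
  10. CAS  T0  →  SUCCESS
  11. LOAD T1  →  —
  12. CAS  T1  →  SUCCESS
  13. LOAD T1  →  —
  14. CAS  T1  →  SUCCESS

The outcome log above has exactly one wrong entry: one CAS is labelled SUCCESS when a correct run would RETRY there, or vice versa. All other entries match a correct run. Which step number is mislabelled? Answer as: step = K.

Re-executing:
step 1: T3 LOAD ⇒ load; ctr=4 reg=4
step 2: T1 LOAD ⇒ load; ctr=4 reg=4
step 3: T2 LOAD ⇒ load; ctr=4 reg=4
step 4: T2 CAS ⇒ ok; ctr=5 reg=4
step 5: T1 CAS ⇒ retry; ctr=5 reg=4
step 6: T0 LOAD ⇒ load; ctr=5 reg=5
step 7: T0 CAS ⇒ ok; ctr=6 reg=5
step 8: T0 LOAD ⇒ load; ctr=6 reg=6
step 9: T3 CAS ⇒ retry; ctr=6 reg=4
step 10: T0 CAS ⇒ ok; ctr=7 reg=6
step 11: T1 LOAD ⇒ load; ctr=7 reg=7
step 12: T1 CAS ⇒ ok; ctr=8 reg=7
step 13: T1 LOAD ⇒ load; ctr=8 reg=8
step 14: T1 CAS ⇒ ok; ctr=9 reg=8
Mismatch at 5.

step = 5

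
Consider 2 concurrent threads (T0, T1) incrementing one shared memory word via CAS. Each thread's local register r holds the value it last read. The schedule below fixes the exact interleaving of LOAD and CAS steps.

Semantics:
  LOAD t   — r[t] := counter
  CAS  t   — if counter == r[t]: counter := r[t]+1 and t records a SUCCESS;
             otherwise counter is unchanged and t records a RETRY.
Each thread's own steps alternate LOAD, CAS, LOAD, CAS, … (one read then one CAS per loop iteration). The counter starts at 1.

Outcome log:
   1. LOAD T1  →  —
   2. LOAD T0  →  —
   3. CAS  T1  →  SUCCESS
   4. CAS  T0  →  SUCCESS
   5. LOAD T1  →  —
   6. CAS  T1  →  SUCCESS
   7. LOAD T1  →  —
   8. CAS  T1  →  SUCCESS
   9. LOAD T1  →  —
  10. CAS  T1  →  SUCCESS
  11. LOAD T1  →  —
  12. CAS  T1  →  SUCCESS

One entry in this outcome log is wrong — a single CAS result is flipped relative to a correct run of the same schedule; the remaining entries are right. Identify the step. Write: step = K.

step = 4

Re-executing:
T1 LOAD — after: cnt=1, r=1 — load
T0 LOAD — after: cnt=1, r=1 — load
T1 CAS — after: cnt=2, r=1 — ok
T0 CAS — after: cnt=2, r=1 — retry
T1 LOAD — after: cnt=2, r=2 — load
T1 CAS — after: cnt=3, r=2 — ok
T1 LOAD — after: cnt=3, r=3 — load
T1 CAS — after: cnt=4, r=3 — ok
T1 LOAD — after: cnt=4, r=4 — load
T1 CAS — after: cnt=5, r=4 — ok
T1 LOAD — after: cnt=5, r=5 — load
T1 CAS — after: cnt=6, r=5 — ok
Flip is step 4.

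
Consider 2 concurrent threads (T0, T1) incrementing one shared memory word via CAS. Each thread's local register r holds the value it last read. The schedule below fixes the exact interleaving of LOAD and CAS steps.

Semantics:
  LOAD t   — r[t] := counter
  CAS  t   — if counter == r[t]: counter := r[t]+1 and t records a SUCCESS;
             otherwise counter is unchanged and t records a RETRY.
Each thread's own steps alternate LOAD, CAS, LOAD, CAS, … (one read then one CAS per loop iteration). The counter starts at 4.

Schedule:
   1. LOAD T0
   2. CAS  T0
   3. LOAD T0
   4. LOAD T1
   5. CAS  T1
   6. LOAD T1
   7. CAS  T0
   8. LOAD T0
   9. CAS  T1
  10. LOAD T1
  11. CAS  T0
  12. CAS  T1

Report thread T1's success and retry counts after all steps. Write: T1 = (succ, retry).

T1 = (3, 0)

step 1: T0 LOAD ⇒ load; ctr=4 reg=4
step 2: T0 CAS ⇒ ok; ctr=5 reg=4
step 3: T0 LOAD ⇒ load; ctr=5 reg=5
step 4: T1 LOAD ⇒ load; ctr=5 reg=5
step 5: T1 CAS ⇒ ok; ctr=6 reg=5
step 6: T1 LOAD ⇒ load; ctr=6 reg=6
step 7: T0 CAS ⇒ retry; ctr=6 reg=5
step 8: T0 LOAD ⇒ load; ctr=6 reg=6
step 9: T1 CAS ⇒ ok; ctr=7 reg=6
step 10: T1 LOAD ⇒ load; ctr=7 reg=7
step 11: T0 CAS ⇒ retry; ctr=7 reg=6
step 12: T1 CAS ⇒ ok; ctr=8 reg=7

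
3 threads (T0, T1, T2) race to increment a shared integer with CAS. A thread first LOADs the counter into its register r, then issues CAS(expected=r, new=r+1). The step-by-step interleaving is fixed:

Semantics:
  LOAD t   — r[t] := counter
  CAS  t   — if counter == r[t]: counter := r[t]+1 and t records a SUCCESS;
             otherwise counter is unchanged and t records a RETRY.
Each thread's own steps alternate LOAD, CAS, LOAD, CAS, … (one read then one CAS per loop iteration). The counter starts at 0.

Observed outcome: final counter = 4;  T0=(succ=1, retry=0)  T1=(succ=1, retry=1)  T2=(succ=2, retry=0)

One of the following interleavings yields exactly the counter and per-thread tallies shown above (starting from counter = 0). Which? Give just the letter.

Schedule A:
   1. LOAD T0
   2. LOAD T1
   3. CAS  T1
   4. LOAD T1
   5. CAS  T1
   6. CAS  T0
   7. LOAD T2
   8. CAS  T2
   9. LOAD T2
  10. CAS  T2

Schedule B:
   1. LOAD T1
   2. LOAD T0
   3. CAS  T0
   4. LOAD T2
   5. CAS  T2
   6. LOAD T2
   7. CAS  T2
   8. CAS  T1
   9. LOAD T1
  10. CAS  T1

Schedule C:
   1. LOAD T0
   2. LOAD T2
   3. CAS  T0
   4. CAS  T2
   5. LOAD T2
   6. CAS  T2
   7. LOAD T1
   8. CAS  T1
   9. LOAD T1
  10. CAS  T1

B

Run B:
   1) LOAD T1:  M=0  r_T1=0
   2) LOAD T0:  M=0  r_T0=0
   3) CAS  T0:  M=1  r_T0=0 ✓
   4) LOAD T2:  M=1  r_T2=1
   5) CAS  T2:  M=2  r_T2=1 ✓
   6) LOAD T2:  M=2  r_T2=2
   7) CAS  T2:  M=3  r_T2=2 ✓
   8) CAS  T1:  M=3  r_T1=0 ✗
   9) LOAD T1:  M=3  r_T1=3
  10) CAS  T1:  M=4  r_T1=3 ✓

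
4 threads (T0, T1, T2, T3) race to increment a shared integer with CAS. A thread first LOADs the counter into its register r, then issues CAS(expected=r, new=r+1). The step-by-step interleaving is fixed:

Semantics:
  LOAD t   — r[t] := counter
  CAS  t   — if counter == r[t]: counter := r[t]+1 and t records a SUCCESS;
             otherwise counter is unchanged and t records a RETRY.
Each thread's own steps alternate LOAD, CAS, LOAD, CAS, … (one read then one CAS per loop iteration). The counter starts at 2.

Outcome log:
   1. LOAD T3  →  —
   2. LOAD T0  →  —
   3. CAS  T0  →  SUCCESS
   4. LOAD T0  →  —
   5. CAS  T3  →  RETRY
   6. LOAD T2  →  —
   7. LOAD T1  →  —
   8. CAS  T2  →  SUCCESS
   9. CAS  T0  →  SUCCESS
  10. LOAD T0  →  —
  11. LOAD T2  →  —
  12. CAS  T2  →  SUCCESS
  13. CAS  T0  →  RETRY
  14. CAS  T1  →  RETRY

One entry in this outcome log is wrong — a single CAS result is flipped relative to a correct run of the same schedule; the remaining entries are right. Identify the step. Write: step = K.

step = 9

Reference trace:
step 1: T3 LOAD ⇒ load; ctr=2 reg=2
step 2: T0 LOAD ⇒ load; ctr=2 reg=2
step 3: T0 CAS ⇒ ok; ctr=3 reg=2
step 4: T0 LOAD ⇒ load; ctr=3 reg=3
step 5: T3 CAS ⇒ retry; ctr=3 reg=2
step 6: T2 LOAD ⇒ load; ctr=3 reg=3
step 7: T1 LOAD ⇒ load; ctr=3 reg=3
step 8: T2 CAS ⇒ ok; ctr=4 reg=3
step 9: T0 CAS ⇒ retry; ctr=4 reg=3
step 10: T0 LOAD ⇒ load; ctr=4 reg=4
step 11: T2 LOAD ⇒ load; ctr=4 reg=4
step 12: T2 CAS ⇒ ok; ctr=5 reg=4
step 13: T0 CAS ⇒ retry; ctr=5 reg=4
step 14: T1 CAS ⇒ retry; ctr=5 reg=3
Mismatch at 9.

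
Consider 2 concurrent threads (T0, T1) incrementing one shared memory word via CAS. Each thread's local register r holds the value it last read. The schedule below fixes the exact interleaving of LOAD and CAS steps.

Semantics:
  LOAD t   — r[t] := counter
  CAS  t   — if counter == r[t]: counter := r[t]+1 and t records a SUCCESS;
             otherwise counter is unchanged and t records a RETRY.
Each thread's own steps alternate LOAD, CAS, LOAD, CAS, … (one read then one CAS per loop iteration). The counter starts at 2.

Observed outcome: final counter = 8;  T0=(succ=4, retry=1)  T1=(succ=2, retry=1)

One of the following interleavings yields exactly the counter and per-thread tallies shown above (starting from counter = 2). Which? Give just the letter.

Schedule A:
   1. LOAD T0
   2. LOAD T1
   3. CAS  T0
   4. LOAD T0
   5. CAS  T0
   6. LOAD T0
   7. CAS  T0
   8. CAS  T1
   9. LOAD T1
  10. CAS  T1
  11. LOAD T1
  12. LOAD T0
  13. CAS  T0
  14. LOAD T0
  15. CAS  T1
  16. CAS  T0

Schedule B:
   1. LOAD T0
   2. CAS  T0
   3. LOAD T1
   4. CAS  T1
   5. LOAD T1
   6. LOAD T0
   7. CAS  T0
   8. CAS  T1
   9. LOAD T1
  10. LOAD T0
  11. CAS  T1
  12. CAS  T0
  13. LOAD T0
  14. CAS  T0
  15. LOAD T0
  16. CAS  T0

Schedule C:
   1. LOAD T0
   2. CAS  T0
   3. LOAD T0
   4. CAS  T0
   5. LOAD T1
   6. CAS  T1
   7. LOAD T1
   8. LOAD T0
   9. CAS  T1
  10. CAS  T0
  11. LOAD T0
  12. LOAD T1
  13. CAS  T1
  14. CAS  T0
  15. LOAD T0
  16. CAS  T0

B

Simulating candidate B:
1. LOAD T0 → mem=2 r[T0]=2 [LOAD]
2. CAS T0 → mem=3 r[T0]=2 [OK]
3. LOAD T1 → mem=3 r[T1]=3 [LOAD]
4. CAS T1 → mem=4 r[T1]=3 [OK]
5. LOAD T1 → mem=4 r[T1]=4 [LOAD]
6. LOAD T0 → mem=4 r[T0]=4 [LOAD]
7. CAS T0 → mem=5 r[T0]=4 [OK]
8. CAS T1 → mem=5 r[T1]=4 [RETRY]
9. LOAD T1 → mem=5 r[T1]=5 [LOAD]
10. LOAD T0 → mem=5 r[T0]=5 [LOAD]
11. CAS T1 → mem=6 r[T1]=5 [OK]
12. CAS T0 → mem=6 r[T0]=5 [RETRY]
13. LOAD T0 → mem=6 r[T0]=6 [LOAD]
14. CAS T0 → mem=7 r[T0]=6 [OK]
15. LOAD T0 → mem=7 r[T0]=7 [LOAD]
16. CAS T0 → mem=8 r[T0]=7 [OK]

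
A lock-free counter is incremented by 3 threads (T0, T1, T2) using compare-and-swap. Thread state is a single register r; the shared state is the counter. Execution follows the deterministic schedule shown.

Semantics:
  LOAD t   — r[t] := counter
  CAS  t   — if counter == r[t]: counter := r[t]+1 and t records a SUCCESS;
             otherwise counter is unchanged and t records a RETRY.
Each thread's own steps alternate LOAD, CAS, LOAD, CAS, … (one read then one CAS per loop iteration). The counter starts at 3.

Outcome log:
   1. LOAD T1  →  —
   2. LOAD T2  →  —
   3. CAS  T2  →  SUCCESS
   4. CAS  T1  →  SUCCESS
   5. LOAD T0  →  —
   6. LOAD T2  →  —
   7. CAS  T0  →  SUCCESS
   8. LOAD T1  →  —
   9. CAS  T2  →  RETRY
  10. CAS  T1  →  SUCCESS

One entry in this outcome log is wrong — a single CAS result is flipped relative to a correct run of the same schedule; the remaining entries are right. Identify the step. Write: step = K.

step = 4

Reference trace:
[1] T1.load  rd  (counter 3, T1.r 3)
[2] T2.load  rd  (counter 3, T2.r 3)
[3] T2.cas  hit  (counter 4, T2.r 3)
[4] T1.cas  miss  (counter 4, T1.r 3)
[5] T0.load  rd  (counter 4, T0.r 4)
[6] T2.load  rd  (counter 4, T2.r 4)
[7] T0.cas  hit  (counter 5, T0.r 4)
[8] T1.load  rd  (counter 5, T1.r 5)
[9] T2.cas  miss  (counter 5, T2.r 4)
[10] T1.cas  hit  (counter 6, T1.r 5)
Flip is step 4.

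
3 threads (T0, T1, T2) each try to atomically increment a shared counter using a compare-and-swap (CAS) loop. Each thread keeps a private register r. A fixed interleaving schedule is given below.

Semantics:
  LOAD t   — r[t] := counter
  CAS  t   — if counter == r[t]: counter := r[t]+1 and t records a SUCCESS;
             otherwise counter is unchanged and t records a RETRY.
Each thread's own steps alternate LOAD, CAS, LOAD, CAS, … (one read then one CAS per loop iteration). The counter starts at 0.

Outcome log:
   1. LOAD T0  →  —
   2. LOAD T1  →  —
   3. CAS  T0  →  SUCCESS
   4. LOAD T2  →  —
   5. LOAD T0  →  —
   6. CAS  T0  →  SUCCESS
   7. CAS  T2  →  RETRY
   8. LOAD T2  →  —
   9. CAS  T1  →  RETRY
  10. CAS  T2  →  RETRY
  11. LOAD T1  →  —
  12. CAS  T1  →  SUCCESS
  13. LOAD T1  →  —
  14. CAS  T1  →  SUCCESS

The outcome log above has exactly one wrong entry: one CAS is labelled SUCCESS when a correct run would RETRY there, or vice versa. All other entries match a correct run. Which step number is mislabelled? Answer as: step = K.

Correct run:
[1] T0.load  rd  (counter 0, T0.r 0)
[2] T1.load  rd  (counter 0, T1.r 0)
[3] T0.cas  hit  (counter 1, T0.r 0)
[4] T2.load  rd  (counter 1, T2.r 1)
[5] T0.load  rd  (counter 1, T0.r 1)
[6] T0.cas  hit  (counter 2, T0.r 1)
[7] T2.cas  miss  (counter 2, T2.r 1)
[8] T2.load  rd  (counter 2, T2.r 2)
[9] T1.cas  miss  (counter 2, T1.r 0)
[10] T2.cas  hit  (counter 3, T2.r 2)
[11] T1.load  rd  (counter 3, T1.r 3)
[12] T1.cas  hit  (counter 4, T1.r 3)
[13] T1.load  rd  (counter 4, T1.r 4)
[14] T1.cas  hit  (counter 5, T1.r 4)
Log disagrees first at step 10.

step = 10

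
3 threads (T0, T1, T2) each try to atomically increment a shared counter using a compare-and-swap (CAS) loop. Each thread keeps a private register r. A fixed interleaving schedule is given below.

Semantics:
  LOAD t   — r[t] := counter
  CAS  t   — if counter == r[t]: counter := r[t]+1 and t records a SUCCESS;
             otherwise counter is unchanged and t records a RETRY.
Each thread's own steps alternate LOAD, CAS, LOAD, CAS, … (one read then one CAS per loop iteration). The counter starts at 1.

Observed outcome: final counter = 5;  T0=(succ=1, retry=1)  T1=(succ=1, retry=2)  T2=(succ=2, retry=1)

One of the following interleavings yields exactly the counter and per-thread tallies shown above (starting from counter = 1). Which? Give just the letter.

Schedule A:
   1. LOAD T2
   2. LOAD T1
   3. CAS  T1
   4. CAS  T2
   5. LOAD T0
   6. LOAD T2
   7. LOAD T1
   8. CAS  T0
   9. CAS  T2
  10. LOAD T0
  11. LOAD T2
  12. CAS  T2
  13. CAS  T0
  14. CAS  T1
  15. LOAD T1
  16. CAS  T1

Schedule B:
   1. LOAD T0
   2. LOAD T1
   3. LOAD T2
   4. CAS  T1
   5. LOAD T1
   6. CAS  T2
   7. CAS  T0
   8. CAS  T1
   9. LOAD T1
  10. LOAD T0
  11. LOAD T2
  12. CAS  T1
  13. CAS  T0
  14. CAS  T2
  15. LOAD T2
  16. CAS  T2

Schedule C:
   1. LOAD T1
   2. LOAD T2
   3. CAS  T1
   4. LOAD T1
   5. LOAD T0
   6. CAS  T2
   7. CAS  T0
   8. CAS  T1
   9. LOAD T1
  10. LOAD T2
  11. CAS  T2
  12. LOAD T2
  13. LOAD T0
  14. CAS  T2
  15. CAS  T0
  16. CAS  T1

C

Tracing schedule C:
[1] T1.load  rd  (counter 1, T1.r 1)
[2] T2.load  rd  (counter 1, T2.r 1)
[3] T1.cas  hit  (counter 2, T1.r 1)
[4] T1.load  rd  (counter 2, T1.r 2)
[5] T0.load  rd  (counter 2, T0.r 2)
[6] T2.cas  miss  (counter 2, T2.r 1)
[7] T0.cas  hit  (counter 3, T0.r 2)
[8] T1.cas  miss  (counter 3, T1.r 2)
[9] T1.load  rd  (counter 3, T1.r 3)
[10] T2.load  rd  (counter 3, T2.r 3)
[11] T2.cas  hit  (counter 4, T2.r 3)
[12] T2.load  rd  (counter 4, T2.r 4)
[13] T0.load  rd  (counter 4, T0.r 4)
[14] T2.cas  hit  (counter 5, T2.r 4)
[15] T0.cas  miss  (counter 5, T0.r 4)
[16] T1.cas  miss  (counter 5, T1.r 3)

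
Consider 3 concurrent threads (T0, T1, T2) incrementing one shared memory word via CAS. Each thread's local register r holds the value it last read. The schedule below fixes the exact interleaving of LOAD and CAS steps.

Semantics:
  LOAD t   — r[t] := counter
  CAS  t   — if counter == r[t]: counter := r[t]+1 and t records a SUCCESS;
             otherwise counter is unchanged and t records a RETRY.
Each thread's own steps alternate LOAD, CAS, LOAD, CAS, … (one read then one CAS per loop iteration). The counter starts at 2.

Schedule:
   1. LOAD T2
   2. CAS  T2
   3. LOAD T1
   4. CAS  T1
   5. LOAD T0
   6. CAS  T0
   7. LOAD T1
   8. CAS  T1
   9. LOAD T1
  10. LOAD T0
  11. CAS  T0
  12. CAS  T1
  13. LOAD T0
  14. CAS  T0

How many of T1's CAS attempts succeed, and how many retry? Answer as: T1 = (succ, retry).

   1) LOAD T2:  M=2  r_T2=2
   2) CAS  T2:  M=3  r_T2=2 ✓
   3) LOAD T1:  M=3  r_T1=3
   4) CAS  T1:  M=4  r_T1=3 ✓
   5) LOAD T0:  M=4  r_T0=4
   6) CAS  T0:  M=5  r_T0=4 ✓
   7) LOAD T1:  M=5  r_T1=5
   8) CAS  T1:  M=6  r_T1=5 ✓
   9) LOAD T1:  M=6  r_T1=6
  10) LOAD T0:  M=6  r_T0=6
  11) CAS  T0:  M=7  r_T0=6 ✓
  12) CAS  T1:  M=7  r_T1=6 ✗
  13) LOAD T0:  M=7  r_T0=7
  14) CAS  T0:  M=8  r_T0=7 ✓

T1 = (2, 1)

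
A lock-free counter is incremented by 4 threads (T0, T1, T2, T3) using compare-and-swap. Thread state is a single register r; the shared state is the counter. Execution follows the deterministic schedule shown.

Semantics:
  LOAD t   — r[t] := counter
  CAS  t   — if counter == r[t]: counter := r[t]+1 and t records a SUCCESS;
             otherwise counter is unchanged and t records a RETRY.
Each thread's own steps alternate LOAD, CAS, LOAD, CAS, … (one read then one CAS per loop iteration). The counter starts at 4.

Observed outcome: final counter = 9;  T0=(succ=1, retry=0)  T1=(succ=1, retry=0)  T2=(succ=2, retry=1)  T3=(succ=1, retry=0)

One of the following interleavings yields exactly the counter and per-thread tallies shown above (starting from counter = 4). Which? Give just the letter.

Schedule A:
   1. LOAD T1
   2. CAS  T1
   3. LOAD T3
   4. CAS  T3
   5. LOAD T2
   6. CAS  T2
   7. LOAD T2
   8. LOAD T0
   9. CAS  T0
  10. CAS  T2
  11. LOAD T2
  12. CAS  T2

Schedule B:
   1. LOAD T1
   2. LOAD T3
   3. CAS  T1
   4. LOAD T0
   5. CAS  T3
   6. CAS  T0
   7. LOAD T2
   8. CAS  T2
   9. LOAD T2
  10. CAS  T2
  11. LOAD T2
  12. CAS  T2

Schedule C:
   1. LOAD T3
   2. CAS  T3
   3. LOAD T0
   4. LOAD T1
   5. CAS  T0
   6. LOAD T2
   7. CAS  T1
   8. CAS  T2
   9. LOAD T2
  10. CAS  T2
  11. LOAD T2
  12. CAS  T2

Tracing schedule A:
1. LOAD T1 → mem=4 r[T1]=4 [LOAD]
2. CAS T1 → mem=5 r[T1]=4 [OK]
3. LOAD T3 → mem=5 r[T3]=5 [LOAD]
4. CAS T3 → mem=6 r[T3]=5 [OK]
5. LOAD T2 → mem=6 r[T2]=6 [LOAD]
6. CAS T2 → mem=7 r[T2]=6 [OK]
7. LOAD T2 → mem=7 r[T2]=7 [LOAD]
8. LOAD T0 → mem=7 r[T0]=7 [LOAD]
9. CAS T0 → mem=8 r[T0]=7 [OK]
10. CAS T2 → mem=8 r[T2]=7 [RETRY]
11. LOAD T2 → mem=8 r[T2]=8 [LOAD]
12. CAS T2 → mem=9 r[T2]=8 [OK]

A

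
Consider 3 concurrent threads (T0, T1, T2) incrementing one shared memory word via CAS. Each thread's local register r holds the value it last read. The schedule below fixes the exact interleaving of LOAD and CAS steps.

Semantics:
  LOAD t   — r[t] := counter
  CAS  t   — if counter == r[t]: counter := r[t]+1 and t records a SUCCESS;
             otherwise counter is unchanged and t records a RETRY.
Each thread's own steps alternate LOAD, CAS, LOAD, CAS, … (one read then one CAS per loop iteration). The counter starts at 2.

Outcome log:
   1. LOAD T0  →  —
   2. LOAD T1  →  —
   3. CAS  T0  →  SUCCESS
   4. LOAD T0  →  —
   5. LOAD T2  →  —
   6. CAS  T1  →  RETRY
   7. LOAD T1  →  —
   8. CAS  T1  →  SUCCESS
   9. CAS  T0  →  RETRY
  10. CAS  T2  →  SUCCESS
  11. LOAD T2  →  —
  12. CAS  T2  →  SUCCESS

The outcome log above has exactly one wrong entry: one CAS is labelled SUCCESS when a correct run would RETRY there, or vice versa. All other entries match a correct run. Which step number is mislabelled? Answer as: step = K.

Correct run:
1. LOAD T0 → mem=2 r[T0]=2 [LOAD]
2. LOAD T1 → mem=2 r[T1]=2 [LOAD]
3. CAS T0 → mem=3 r[T0]=2 [OK]
4. LOAD T0 → mem=3 r[T0]=3 [LOAD]
5. LOAD T2 → mem=3 r[T2]=3 [LOAD]
6. CAS T1 → mem=3 r[T1]=2 [RETRY]
7. LOAD T1 → mem=3 r[T1]=3 [LOAD]
8. CAS T1 → mem=4 r[T1]=3 [OK]
9. CAS T0 → mem=4 r[T0]=3 [RETRY]
10. CAS T2 → mem=4 r[T2]=3 [RETRY]
11. LOAD T2 → mem=4 r[T2]=4 [LOAD]
12. CAS T2 → mem=5 r[T2]=4 [OK]
Log disagrees first at step 10.

step = 10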